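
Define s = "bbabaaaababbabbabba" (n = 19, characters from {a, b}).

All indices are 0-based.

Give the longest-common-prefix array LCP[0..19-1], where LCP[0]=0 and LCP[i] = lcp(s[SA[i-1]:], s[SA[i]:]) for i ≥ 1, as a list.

[0, 1, 3, 2, 1, 3, 2, 4, 7, 0, 2, 2, 3, 5, 8, 1, 3, 4, 6]

rank→(start, suffix):
  0 → (18, 'a')
  1 → (4, 'aaaababbabbabba')
  2 → (5, 'aaababbabbabba')
  3 → (6, 'aababbabbabba')
  4 → (2, 'abaaaababbabbabba')
  5 → (7, 'ababbabbabba')
  6 → (15, 'abba')
  7 → (12, 'abbabba')
  8 → (9, 'abbabbabba')
  9 → (17, 'ba')
  10 → (3, 'baaaababbabbabba')
  11 → (1, 'babaaaababbabbabba')
  12 → (14, 'babba')
  13 → (11, 'babbabba')
  14 → (8, 'babbabbabba')
  15 → (16, 'bba')
  16 → (0, 'bbabaaaababbabbabba')
  17 → (13, 'bbabba')
  18 → (10, 'bbabbabba')

SA = [18, 4, 5, 6, 2, 7, 15, 12, 9, 17, 3, 1, 14, 11, 8, 16, 0, 13, 10]
i: (SA[i-1],SA[i]) lcp shared
  1: (18,4) 1 'a'
  2: (4,5) 3 'aaa'
  3: (5,6) 2 'aa'
  4: (6,2) 1 'a'
  5: (2,7) 3 'aba'
  6: (7,15) 2 'ab'
  7: (15,12) 4 'abba'
  8: (12,9) 7 'abbabba'
  9: (9,17) 0 ''
  10: (17,3) 2 'ba'
  11: (3,1) 2 'ba'
  12: (1,14) 3 'bab'
  13: (14,11) 5 'babba'
  14: (11,8) 8 'babbabba'
  15: (8,16) 1 'b'
  16: (16,0) 3 'bba'
  17: (0,13) 4 'bbab'
  18: (13,10) 6 'bbabba'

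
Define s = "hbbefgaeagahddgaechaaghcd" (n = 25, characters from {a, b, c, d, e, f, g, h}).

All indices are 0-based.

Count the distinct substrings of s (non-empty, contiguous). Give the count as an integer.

303

rank→(start, suffix):
  0 → (19, 'aaghcd')
  1 → (6, 'aeagahddgaechaaghcd')
  2 → (15, 'aechaaghcd')
  3 → (8, 'agahddgaechaaghcd')
  4 → (20, 'aghcd')
  5 → (10, 'ahddgaechaaghcd')
  6 → (1, 'bbefgaeagahddgaechaaghcd')
  7 → (2, 'befgaeagahddgaechaaghcd')
  8 → (23, 'cd')
  9 → (17, 'chaaghcd')
  10 → (24, 'd')
  11 → (12, 'ddgaechaaghcd')
  12 → (13, 'dgaechaaghcd')
  13 → (7, 'eagahddgaechaaghcd')
  14 → (16, 'echaaghcd')
  15 → (3, 'efgaeagahddgaechaaghcd')
  16 → (4, 'fgaeagahddgaechaaghcd')
  17 → (5, 'gaeagahddgaechaaghcd')
  18 → (14, 'gaechaaghcd')
  19 → (9, 'gahddgaechaaghcd')
  20 → (21, 'ghcd')
  21 → (18, 'haaghcd')
  22 → (0, 'hbbefgaeagahddgaechaaghcd')
  23 → (22, 'hcd')
  24 → (11, 'hddgaechaaghcd')

SA = [19, 6, 15, 8, 20, 10, 1, 2, 23, 17, 24, 12, 13, 7, 16, 3, 4, 5, 14, 9, 21, 18, 0, 22, 11]
[i] adj suffixes → lcp
  [1] 19/6 → 1 ('a')
  [2] 6/15 → 2 ('ae')
  [3] 15/8 → 1 ('a')
  [4] 8/20 → 2 ('ag')
  [5] 20/10 → 1 ('a')
  [6] 10/1 → 0 ('')
  [7] 1/2 → 1 ('b')
  [8] 2/23 → 0 ('')
  [9] 23/17 → 1 ('c')
  [10] 17/24 → 0 ('')
  [11] 24/12 → 1 ('d')
  [12] 12/13 → 1 ('d')
  [13] 13/7 → 0 ('')
  [14] 7/16 → 1 ('e')
  [15] 16/3 → 1 ('e')
  [16] 3/4 → 0 ('')
  [17] 4/5 → 0 ('')
  [18] 5/14 → 3 ('gae')
  [19] 14/9 → 2 ('ga')
  [20] 9/21 → 1 ('g')
  [21] 21/18 → 0 ('')
  [22] 18/0 → 1 ('h')
  [23] 0/22 → 1 ('h')
  [24] 22/11 → 1 ('h')

n(n+1)/2 = 25·26/2 = 325
Σ LCP = 0 + 1 + 2 + 1 + 2 + 1 + 0 + 1 + 0 + 1 + 0 + 1 + 1 + 0 + 1 + 1 + 0 + 0 + 3 + 2 + 1 + 0 + 1 + 1 + 1 = 22
distinct = 325 − 22 = 303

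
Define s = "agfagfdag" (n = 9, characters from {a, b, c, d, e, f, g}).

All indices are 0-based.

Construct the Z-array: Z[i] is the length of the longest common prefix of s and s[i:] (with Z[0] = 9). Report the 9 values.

[9, 0, 0, 3, 0, 0, 0, 2, 0]

Z[0]=9
i=1: fresh scan; Z[1]=0
i=2: fresh scan; Z[2]=0
i=3: fresh scan; Z[3]=3 extend→box=[3,6)
i=4: min(r-i=2, Z[1]=0)=0; Z[4]=0
i=5: min(r-i=1, Z[2]=0)=0; Z[5]=0
i=6: fresh scan; Z[6]=0
i=7: fresh scan; Z[7]=2 extend→box=[7,9)
i=8: min(r-i=1, Z[1]=0)=0; Z[8]=0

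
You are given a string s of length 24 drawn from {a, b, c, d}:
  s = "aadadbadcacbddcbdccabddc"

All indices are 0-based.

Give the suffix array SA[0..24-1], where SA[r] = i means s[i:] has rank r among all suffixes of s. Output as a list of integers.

rank→(start, suffix):
  0 → (0, 'aadadbadcacbddcbdccabddc')
  1 → (19, 'abddc')
  2 → (9, 'acbddcbdccabddc')
  3 → (1, 'adadbadcacbddcbdccabddc')
  4 → (3, 'adbadcacbddcbdccabddc')
  5 → (6, 'adcacbddcbdccabddc')
  6 → (5, 'badcacbddcbdccabddc')
  7 → (15, 'bdccabddc')
  8 → (20, 'bddc')
  9 → (11, 'bddcbdccabddc')
  10 → (23, 'c')
  11 → (18, 'cabddc')
  12 → (8, 'cacbddcbdccabddc')
  13 → (14, 'cbdccabddc')
  14 → (10, 'cbddcbdccabddc')
  15 → (17, 'ccabddc')
  16 → (2, 'dadbadcacbddcbdccabddc')
  17 → (4, 'dbadcacbddcbdccabddc')
  18 → (22, 'dc')
  19 → (7, 'dcacbddcbdccabddc')
  20 → (13, 'dcbdccabddc')
  21 → (16, 'dccabddc')
  22 → (21, 'ddc')
  23 → (12, 'ddcbdccabddc')

[0, 19, 9, 1, 3, 6, 5, 15, 20, 11, 23, 18, 8, 14, 10, 17, 2, 4, 22, 7, 13, 16, 21, 12]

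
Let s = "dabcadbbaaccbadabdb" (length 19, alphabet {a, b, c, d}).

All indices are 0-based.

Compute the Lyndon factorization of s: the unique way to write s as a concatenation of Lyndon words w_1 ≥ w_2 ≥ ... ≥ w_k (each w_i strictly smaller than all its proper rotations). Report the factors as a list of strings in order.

["d", "abcadbb", "aaccbadabdb"]

emit factor 1: 'd' (i=0, period=1)
emit factor 2: 'abcadbb' (i=1, period=7)
emit factor 3: 'aaccbadabdb' (i=8, period=11)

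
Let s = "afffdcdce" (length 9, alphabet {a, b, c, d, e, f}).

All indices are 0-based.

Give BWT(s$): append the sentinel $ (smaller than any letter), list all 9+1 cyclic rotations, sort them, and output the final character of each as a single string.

e$ddfccffa

rank  rotation    last
    0  $afffdcdce  e
    1  afffdcdce$  $
    2  cdce$afffd  d
    3  ce$afffdcd  d
    4  dcdce$afff  f
    5  dce$afffdc  c
    6  e$afffdcdc  c
    7  fdcdce$aff  f
    8  ffdcdce$af  f
    9  fffdcdce$a  a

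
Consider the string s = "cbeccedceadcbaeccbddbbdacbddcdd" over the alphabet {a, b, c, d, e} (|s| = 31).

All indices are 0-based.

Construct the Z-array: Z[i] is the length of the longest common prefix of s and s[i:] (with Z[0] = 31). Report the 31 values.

[31, 0, 0, 1, 1, 0, 0, 1, 0, 0, 0, 2, 0, 0, 0, 1, 2, 0, 0, 0, 0, 0, 0, 0, 2, 0, 0, 0, 1, 0, 0]

Z[0]=31
i=1: fresh scan; Z[1]=0
i=2: fresh scan; Z[2]=0
i=3: fresh scan; Z[3]=1 grow→box=[3,4)
i=4: fresh scan; Z[4]=1 grow→box=[4,5)
i=5: fresh scan; Z[5]=0
i=6: fresh scan; Z[6]=0
i=7: fresh scan; Z[7]=1 grow→box=[7,8)
i=8: fresh scan; Z[8]=0
i=9: fresh scan; Z[9]=0
i=10: fresh scan; Z[10]=0
i=11: fresh scan; Z[11]=2 grow→box=[11,13)
i=12: min(r-i=1, Z[1]=0)=0; Z[12]=0
i=13: fresh scan; Z[13]=0
i=14: fresh scan; Z[14]=0
i=15: fresh scan; Z[15]=1 grow→box=[15,16)
i=16: fresh scan; Z[16]=2 grow→box=[16,18)
i=17: min(r-i=1, Z[1]=0)=0; Z[17]=0
i=18: fresh scan; Z[18]=0
i=19: fresh scan; Z[19]=0
i=20: fresh scan; Z[20]=0
i=21: fresh scan; Z[21]=0
i=22: fresh scan; Z[22]=0
i=23: fresh scan; Z[23]=0
i=24: fresh scan; Z[24]=2 grow→box=[24,26)
i=25: min(r-i=1, Z[1]=0)=0; Z[25]=0
i=26: fresh scan; Z[26]=0
i=27: fresh scan; Z[27]=0
i=28: fresh scan; Z[28]=1 grow→box=[28,29)
i=29: fresh scan; Z[29]=0
i=30: fresh scan; Z[30]=0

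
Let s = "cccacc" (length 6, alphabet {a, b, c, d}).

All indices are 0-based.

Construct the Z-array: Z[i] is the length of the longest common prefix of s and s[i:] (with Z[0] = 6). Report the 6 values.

Z[0]=6
i=1: i≥r, start 0; Z[1]=2 grow→box=[1,3)
i=2: min(r-i=1, Z[1]=2)=1; Z[2]=1
i=3: i≥r, start 0; Z[3]=0
i=4: i≥r, start 0; Z[4]=2 grow→box=[4,6)
i=5: min(r-i=1, Z[1]=2)=1; Z[5]=1

[6, 2, 1, 0, 2, 1]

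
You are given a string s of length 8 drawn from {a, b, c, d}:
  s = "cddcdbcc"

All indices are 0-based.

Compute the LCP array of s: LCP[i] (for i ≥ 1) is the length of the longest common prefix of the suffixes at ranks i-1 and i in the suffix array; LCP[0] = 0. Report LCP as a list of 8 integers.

rank | idx | suffix
   0 |   5 | bcc
   1 |   7 | c
   2 |   6 | cc
   3 |   3 | cdbcc
   4 |   0 | cddcdbcc
   5 |   4 | dbcc
   6 |   2 | dcdbcc
   7 |   1 | ddcdbcc

SA = [5, 7, 6, 3, 0, 4, 2, 1]
rank  pair      lcp
   1  s[5:],s[7:]  0  ''
   2  s[7:],s[6:]  1  'c'
   3  s[6:],s[3:]  1  'c'
   4  s[3:],s[0:]  2  'cd'
   5  s[0:],s[4:]  0  ''
   6  s[4:],s[2:]  1  'd'
   7  s[2:],s[1:]  1  'd'

[0, 0, 1, 1, 2, 0, 1, 1]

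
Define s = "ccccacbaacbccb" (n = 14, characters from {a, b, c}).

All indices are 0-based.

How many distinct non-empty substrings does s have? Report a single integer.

sorted suffixes:
  #0 SA[0]=7  'aacbccb'
  #1 SA[1]=4  'acbaacbccb'
  #2 SA[2]=8  'acbccb'
  #3 SA[3]=13  'b'
  #4 SA[4]=6  'baacbccb'
  #5 SA[5]=10  'bccb'
  #6 SA[6]=3  'cacbaacbccb'
  #7 SA[7]=12  'cb'
  #8 SA[8]=5  'cbaacbccb'
  #9 SA[9]=9  'cbccb'
  #10 SA[10]=2  'ccacbaacbccb'
  #11 SA[11]=11  'ccb'
  #12 SA[12]=1  'cccacbaacbccb'
  #13 SA[13]=0  'ccccacbaacbccb'

SA = [7, 4, 8, 13, 6, 10, 3, 12, 5, 9, 2, 11, 1, 0]
rank  pair      lcp
   1  s[7:],s[4:]  1  'a'
   2  s[4:],s[8:]  3  'acb'
   3  s[8:],s[13:]  0  ''
   4  s[13:],s[6:]  1  'b'
   5  s[6:],s[10:]  1  'b'
   6  s[10:],s[3:]  0  ''
   7  s[3:],s[12:]  1  'c'
   8  s[12:],s[5:]  2  'cb'
   9  s[5:],s[9:]  2  'cb'
  10  s[9:],s[2:]  1  'c'
  11  s[2:],s[11:]  2  'cc'
  12  s[11:],s[1:]  2  'cc'
  13  s[1:],s[0:]  3  'ccc'

n(n+1)/2 = 14·15/2 = 105
Σ LCP = 0 + 1 + 3 + 0 + 1 + 1 + 0 + 1 + 2 + 2 + 1 + 2 + 2 + 3 = 19
distinct = 105 − 19 = 86

86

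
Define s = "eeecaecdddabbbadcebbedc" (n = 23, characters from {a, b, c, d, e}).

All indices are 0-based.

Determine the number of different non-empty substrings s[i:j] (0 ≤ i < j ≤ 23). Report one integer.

rank | idx | suffix
   0 |  10 | abbbadcebbedc
   1 |  14 | adcebbedc
   2 |   4 | aecdddabbbadcebbedc
   3 |  13 | badcebbedc
   4 |  12 | bbadcebbedc
   5 |  11 | bbbadcebbedc
   6 |  18 | bbedc
   7 |  19 | bedc
   8 |  22 | c
   9 |   3 | caecdddabbbadcebbedc
  10 |   6 | cdddabbbadcebbedc
  11 |  16 | cebbedc
  12 |   9 | dabbbadcebbedc
  13 |  21 | dc
  14 |  15 | dcebbedc
  15 |   8 | ddabbbadcebbedc
  16 |   7 | dddabbbadcebbedc
  17 |  17 | ebbedc
  18 |   2 | ecaecdddabbbadcebbedc
  19 |   5 | ecdddabbbadcebbedc
  20 |  20 | edc
  21 |   1 | eecaecdddabbbadcebbedc
  22 |   0 | eeecaecdddabbbadcebbedc

SA = [10, 14, 4, 13, 12, 11, 18, 19, 22, 3, 6, 16, 9, 21, 15, 8, 7, 17, 2, 5, 20, 1, 0]
i: (SA[i-1],SA[i]) lcp shared
  1: (10,14) 1 'a'
  2: (14,4) 1 'a'
  3: (4,13) 0 ''
  4: (13,12) 1 'b'
  5: (12,11) 2 'bb'
  6: (11,18) 2 'bb'
  7: (18,19) 1 'b'
  8: (19,22) 0 ''
  9: (22,3) 1 'c'
  10: (3,6) 1 'c'
  11: (6,16) 1 'c'
  12: (16,9) 0 ''
  13: (9,21) 1 'd'
  14: (21,15) 2 'dc'
  15: (15,8) 1 'd'
  16: (8,7) 2 'dd'
  17: (7,17) 0 ''
  18: (17,2) 1 'e'
  19: (2,5) 2 'ec'
  20: (5,20) 1 'e'
  21: (20,1) 1 'e'
  22: (1,0) 2 'ee'

n(n+1)/2 = 23·24/2 = 276
Σ LCP = 0 + 1 + 1 + 0 + 1 + 2 + 2 + 1 + 0 + 1 + 1 + 1 + 0 + 1 + 2 + 1 + 2 + 0 + 1 + 2 + 1 + 1 + 2 = 24
distinct = 276 − 24 = 252

252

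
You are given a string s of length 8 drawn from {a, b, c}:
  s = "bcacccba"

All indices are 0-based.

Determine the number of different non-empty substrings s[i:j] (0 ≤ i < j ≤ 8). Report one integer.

30

rank→(start, suffix):
  0 → (7, 'a')
  1 → (2, 'acccba')
  2 → (6, 'ba')
  3 → (0, 'bcacccba')
  4 → (1, 'cacccba')
  5 → (5, 'cba')
  6 → (4, 'ccba')
  7 → (3, 'cccba')

SA = [7, 2, 6, 0, 1, 5, 4, 3]
rank  pair      lcp
   1  s[7:],s[2:]  1  'a'
   2  s[2:],s[6:]  0  ''
   3  s[6:],s[0:]  1  'b'
   4  s[0:],s[1:]  0  ''
   5  s[1:],s[5:]  1  'c'
   6  s[5:],s[4:]  1  'c'
   7  s[4:],s[3:]  2  'cc'

n(n+1)/2 = 8·9/2 = 36
Σ LCP = 0 + 1 + 0 + 1 + 0 + 1 + 1 + 2 = 6
distinct = 36 − 6 = 30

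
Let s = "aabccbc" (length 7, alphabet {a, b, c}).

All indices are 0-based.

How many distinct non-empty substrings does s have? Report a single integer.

rank→(start, suffix):
  0 → (0, 'aabccbc')
  1 → (1, 'abccbc')
  2 → (5, 'bc')
  3 → (2, 'bccbc')
  4 → (6, 'c')
  5 → (4, 'cbc')
  6 → (3, 'ccbc')

SA = [0, 1, 5, 2, 6, 4, 3]
i: (SA[i-1],SA[i]) lcp shared
  1: (0,1) 1 'a'
  2: (1,5) 0 ''
  3: (5,2) 2 'bc'
  4: (2,6) 0 ''
  5: (6,4) 1 'c'
  6: (4,3) 1 'c'

n(n+1)/2 = 7·8/2 = 28
Σ LCP = 0 + 1 + 0 + 2 + 0 + 1 + 1 = 5
distinct = 28 − 5 = 23

23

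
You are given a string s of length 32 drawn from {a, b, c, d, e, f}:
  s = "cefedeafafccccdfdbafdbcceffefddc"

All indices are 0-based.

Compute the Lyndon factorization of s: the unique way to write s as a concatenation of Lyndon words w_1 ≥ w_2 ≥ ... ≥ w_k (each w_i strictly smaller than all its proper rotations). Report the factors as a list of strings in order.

emit factor 1: 'cefede' (i=0, period=6)
emit factor 2: 'afafccccdfdbafdbcceffefddc' (i=6, period=26)

["cefede", "afafccccdfdbafdbcceffefddc"]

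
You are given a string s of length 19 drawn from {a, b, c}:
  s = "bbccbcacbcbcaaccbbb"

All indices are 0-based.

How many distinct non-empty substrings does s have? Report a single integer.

rank→(start, suffix):
  0 → (12, 'aaccbbb')
  1 → (6, 'acbcbcaaccbbb')
  2 → (13, 'accbbb')
  3 → (18, 'b')
  4 → (17, 'bb')
  5 → (16, 'bbb')
  6 → (0, 'bbccbcacbcbcaaccbbb')
  7 → (10, 'bcaaccbbb')
  8 → (4, 'bcacbcbcaaccbbb')
  9 → (8, 'bcbcaaccbbb')
  10 → (1, 'bccbcacbcbcaaccbbb')
  11 → (11, 'caaccbbb')
  12 → (5, 'cacbcbcaaccbbb')
  13 → (15, 'cbbb')
  14 → (9, 'cbcaaccbbb')
  15 → (3, 'cbcacbcbcaaccbbb')
  16 → (7, 'cbcbcaaccbbb')
  17 → (14, 'ccbbb')
  18 → (2, 'ccbcacbcbcaaccbbb')

SA = [12, 6, 13, 18, 17, 16, 0, 10, 4, 8, 1, 11, 5, 15, 9, 3, 7, 14, 2]
[i] adj suffixes → lcp
  [1] 12/6 → 1 ('a')
  [2] 6/13 → 2 ('ac')
  [3] 13/18 → 0 ('')
  [4] 18/17 → 1 ('b')
  [5] 17/16 → 2 ('bb')
  [6] 16/0 → 2 ('bb')
  [7] 0/10 → 1 ('b')
  [8] 10/4 → 3 ('bca')
  [9] 4/8 → 2 ('bc')
  [10] 8/1 → 2 ('bc')
  [11] 1/11 → 0 ('')
  [12] 11/5 → 2 ('ca')
  [13] 5/15 → 1 ('c')
  [14] 15/9 → 2 ('cb')
  [15] 9/3 → 4 ('cbca')
  [16] 3/7 → 3 ('cbc')
  [17] 7/14 → 1 ('c')
  [18] 14/2 → 3 ('ccb')

n(n+1)/2 = 19·20/2 = 190
Σ LCP = 0 + 1 + 2 + 0 + 1 + 2 + 2 + 1 + 3 + 2 + 2 + 0 + 2 + 1 + 2 + 4 + 3 + 1 + 3 = 32
distinct = 190 − 32 = 158

158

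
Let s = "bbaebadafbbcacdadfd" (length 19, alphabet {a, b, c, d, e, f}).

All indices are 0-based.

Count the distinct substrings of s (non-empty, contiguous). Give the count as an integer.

173

rank | idx | suffix
   0 |  12 | acdadfd
   1 |   5 | adafbbcacdadfd
   2 |  15 | adfd
   3 |   2 | aebadafbbcacdadfd
   4 |   7 | afbbcacdadfd
   5 |   4 | badafbbcacdadfd
   6 |   1 | baebadafbbcacdadfd
   7 |   0 | bbaebadafbbcacdadfd
   8 |   9 | bbcacdadfd
   9 |  10 | bcacdadfd
  10 |  11 | cacdadfd
  11 |  13 | cdadfd
  12 |  18 | d
  13 |  14 | dadfd
  14 |   6 | dafbbcacdadfd
  15 |  16 | dfd
  16 |   3 | ebadafbbcacdadfd
  17 |   8 | fbbcacdadfd
  18 |  17 | fd

SA = [12, 5, 15, 2, 7, 4, 1, 0, 9, 10, 11, 13, 18, 14, 6, 16, 3, 8, 17]
i: (SA[i-1],SA[i]) lcp shared
  1: (12,5) 1 'a'
  2: (5,15) 2 'ad'
  3: (15,2) 1 'a'
  4: (2,7) 1 'a'
  5: (7,4) 0 ''
  6: (4,1) 2 'ba'
  7: (1,0) 1 'b'
  8: (0,9) 2 'bb'
  9: (9,10) 1 'b'
  10: (10,11) 0 ''
  11: (11,13) 1 'c'
  12: (13,18) 0 ''
  13: (18,14) 1 'd'
  14: (14,6) 2 'da'
  15: (6,16) 1 'd'
  16: (16,3) 0 ''
  17: (3,8) 0 ''
  18: (8,17) 1 'f'

n(n+1)/2 = 19·20/2 = 190
Σ LCP = 0 + 1 + 2 + 1 + 1 + 0 + 2 + 1 + 2 + 1 + 0 + 1 + 0 + 1 + 2 + 1 + 0 + 0 + 1 = 17
distinct = 190 − 17 = 173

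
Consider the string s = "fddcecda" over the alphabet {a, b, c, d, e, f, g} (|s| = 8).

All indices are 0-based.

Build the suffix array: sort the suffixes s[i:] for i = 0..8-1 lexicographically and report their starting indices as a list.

rank→(start, suffix):
  0 → (7, 'a')
  1 → (5, 'cda')
  2 → (3, 'cecda')
  3 → (6, 'da')
  4 → (2, 'dcecda')
  5 → (1, 'ddcecda')
  6 → (4, 'ecda')
  7 → (0, 'fddcecda')

[7, 5, 3, 6, 2, 1, 4, 0]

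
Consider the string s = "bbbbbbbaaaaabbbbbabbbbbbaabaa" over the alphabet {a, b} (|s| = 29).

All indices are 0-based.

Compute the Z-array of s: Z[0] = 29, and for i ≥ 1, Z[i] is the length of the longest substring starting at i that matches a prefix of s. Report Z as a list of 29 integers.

[29, 6, 5, 4, 3, 2, 1, 0, 0, 0, 0, 0, 5, 4, 3, 2, 1, 0, 6, 5, 4, 3, 2, 1, 0, 0, 1, 0, 0]

Z[0]=29
i=1: i≥r, start 0; Z[1]=6 grow→box=[1,7)
i=2: min(r-i=5, Z[1]=6)=5; Z[2]=5
i=3: min(r-i=4, Z[2]=5)=4; Z[3]=4
i=4: min(r-i=3, Z[3]=4)=3; Z[4]=3
i=5: min(r-i=2, Z[4]=3)=2; Z[5]=2
i=6: min(r-i=1, Z[5]=2)=1; Z[6]=1
i=7: i≥r, start 0; Z[7]=0
i=8: i≥r, start 0; Z[8]=0
i=9: i≥r, start 0; Z[9]=0
i=10: i≥r, start 0; Z[10]=0
i=11: i≥r, start 0; Z[11]=0
i=12: i≥r, start 0; Z[12]=5 grow→box=[12,17)
i=13: min(r-i=4, Z[1]=6)=4; Z[13]=4
i=14: min(r-i=3, Z[2]=5)=3; Z[14]=3
i=15: min(r-i=2, Z[3]=4)=2; Z[15]=2
i=16: min(r-i=1, Z[4]=3)=1; Z[16]=1
i=17: i≥r, start 0; Z[17]=0
i=18: i≥r, start 0; Z[18]=6 grow→box=[18,24)
i=19: min(r-i=5, Z[1]=6)=5; Z[19]=5
i=20: min(r-i=4, Z[2]=5)=4; Z[20]=4
i=21: min(r-i=3, Z[3]=4)=3; Z[21]=3
i=22: min(r-i=2, Z[4]=3)=2; Z[22]=2
i=23: min(r-i=1, Z[5]=2)=1; Z[23]=1
i=24: i≥r, start 0; Z[24]=0
i=25: i≥r, start 0; Z[25]=0
i=26: i≥r, start 0; Z[26]=1 grow→box=[26,27)
i=27: i≥r, start 0; Z[27]=0
i=28: i≥r, start 0; Z[28]=0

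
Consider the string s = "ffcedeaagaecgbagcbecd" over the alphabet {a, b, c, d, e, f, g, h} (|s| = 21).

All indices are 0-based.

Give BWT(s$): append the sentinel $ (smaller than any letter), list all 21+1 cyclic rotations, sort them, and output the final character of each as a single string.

rank  rotation                last
    0  $ffcedeaagaecgbagcbecd  d
    1  aagaecgbagcbecd$ffcede  e
    2  aecgbagcbecd$ffcedeaag  g
    3  agaecgbagcbecd$ffcedea  a
    4  agcbecd$ffcedeaagaecgb  b
    5  bagcbecd$ffcedeaagaecg  g
    6  becd$ffcedeaagaecgbagc  c
    7  cbecd$ffcedeaagaecgbag  g
    8  cd$ffcedeaagaecgbagcbe  e
    9  cedeaagaecgbagcbecd$ff  f
   10  cgbagcbecd$ffcedeaagae  e
   11  d$ffcedeaagaecgbagcbec  c
   12  deaagaecgbagcbecd$ffce  e
   13  eaagaecgbagcbecd$ffced  d
   14  ecd$ffcedeaagaecgbagcb  b
   15  ecgbagcbecd$ffcedeaaga  a
   16  edeaagaecgbagcbecd$ffc  c
   17  fcedeaagaecgbagcbecd$f  f
   18  ffcedeaagaecgbagcbecd$  $
   19  gaecgbagcbecd$ffcedeaa  a
   20  gbagcbecd$ffcedeaagaec  c
   21  gcbecd$ffcedeaagaecgba  a

degabgcgefecedbacf$aca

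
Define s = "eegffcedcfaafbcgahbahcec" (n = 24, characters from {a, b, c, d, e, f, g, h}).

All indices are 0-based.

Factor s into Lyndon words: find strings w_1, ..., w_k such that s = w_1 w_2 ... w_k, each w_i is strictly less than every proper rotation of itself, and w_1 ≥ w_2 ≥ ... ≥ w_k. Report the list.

["eegff", "cedcf", "aafbcgahbahcec"]

emit factor 1: 'eegff' (i=0, period=5)
emit factor 2: 'cedcf' (i=5, period=5)
emit factor 3: 'aafbcgahbahcec' (i=10, period=14)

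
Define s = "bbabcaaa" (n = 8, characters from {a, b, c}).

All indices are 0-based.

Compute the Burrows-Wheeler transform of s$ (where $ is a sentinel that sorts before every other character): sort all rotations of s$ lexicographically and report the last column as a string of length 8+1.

aaacbb$ab

rank  rotation   last
    0  $bbabcaaa  a
    1  a$bbabcaa  a
    2  aa$bbabca  a
    3  aaa$bbabc  c
    4  abcaaa$bb  b
    5  babcaaa$b  b
    6  bbabcaaa$  $
    7  bcaaa$bba  a
    8  caaa$bbab  b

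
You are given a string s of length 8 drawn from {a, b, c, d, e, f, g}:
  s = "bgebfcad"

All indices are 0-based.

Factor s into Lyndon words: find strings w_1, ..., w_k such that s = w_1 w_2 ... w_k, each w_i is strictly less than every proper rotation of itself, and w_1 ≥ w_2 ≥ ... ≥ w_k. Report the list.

["bge", "bfc", "ad"]

emit factor 1: 'bge' (i=0, period=3)
emit factor 2: 'bfc' (i=3, period=3)
emit factor 3: 'ad' (i=6, period=2)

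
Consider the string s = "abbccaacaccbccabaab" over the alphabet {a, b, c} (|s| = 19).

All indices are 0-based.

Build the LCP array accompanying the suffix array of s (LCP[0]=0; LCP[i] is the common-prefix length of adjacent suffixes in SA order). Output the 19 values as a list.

[0, 2, 1, 2, 2, 1, 2, 0, 1, 1, 1, 4, 0, 2, 2, 1, 1, 3, 2]

rank | idx | suffix
   0 |  16 | aab
   1 |   5 | aacaccbccabaab
   2 |  17 | ab
   3 |  14 | abaab
   4 |   0 | abbccaacaccbccabaab
   5 |   6 | acaccbccabaab
   6 |   8 | accbccabaab
   7 |  18 | b
   8 |  15 | baab
   9 |   1 | bbccaacaccbccabaab
  10 |   2 | bccaacaccbccabaab
  11 |  11 | bccabaab
  12 |   4 | caacaccbccabaab
  13 |  13 | cabaab
  14 |   7 | caccbccabaab
  15 |  10 | cbccabaab
  16 |   3 | ccaacaccbccabaab
  17 |  12 | ccabaab
  18 |   9 | ccbccabaab

SA = [16, 5, 17, 14, 0, 6, 8, 18, 15, 1, 2, 11, 4, 13, 7, 10, 3, 12, 9]
i: (SA[i-1],SA[i]) lcp shared
  1: (16,5) 2 'aa'
  2: (5,17) 1 'a'
  3: (17,14) 2 'ab'
  4: (14,0) 2 'ab'
  5: (0,6) 1 'a'
  6: (6,8) 2 'ac'
  7: (8,18) 0 ''
  8: (18,15) 1 'b'
  9: (15,1) 1 'b'
  10: (1,2) 1 'b'
  11: (2,11) 4 'bcca'
  12: (11,4) 0 ''
  13: (4,13) 2 'ca'
  14: (13,7) 2 'ca'
  15: (7,10) 1 'c'
  16: (10,3) 1 'c'
  17: (3,12) 3 'cca'
  18: (12,9) 2 'cc'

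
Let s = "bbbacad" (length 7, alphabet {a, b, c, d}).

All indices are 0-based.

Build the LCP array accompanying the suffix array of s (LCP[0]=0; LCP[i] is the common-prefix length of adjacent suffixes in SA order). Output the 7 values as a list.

[0, 1, 0, 1, 2, 0, 0]

sorted suffixes:
  #0 SA[0]=3  'acad'
  #1 SA[1]=5  'ad'
  #2 SA[2]=2  'bacad'
  #3 SA[3]=1  'bbacad'
  #4 SA[4]=0  'bbbacad'
  #5 SA[5]=4  'cad'
  #6 SA[6]=6  'd'

SA = [3, 5, 2, 1, 0, 4, 6]
[i] adj suffixes → lcp
  [1] 3/5 → 1 ('a')
  [2] 5/2 → 0 ('')
  [3] 2/1 → 1 ('b')
  [4] 1/0 → 2 ('bb')
  [5] 0/4 → 0 ('')
  [6] 4/6 → 0 ('')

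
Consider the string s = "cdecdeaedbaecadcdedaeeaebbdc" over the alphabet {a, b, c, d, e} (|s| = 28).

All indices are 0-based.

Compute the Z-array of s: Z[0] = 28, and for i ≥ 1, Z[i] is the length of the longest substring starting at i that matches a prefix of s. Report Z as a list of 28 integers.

[28, 0, 0, 3, 0, 0, 0, 0, 0, 0, 0, 0, 1, 0, 0, 3, 0, 0, 0, 0, 0, 0, 0, 0, 0, 0, 0, 1]

Z[0]=28
i=1: outside box; Z[1]=0
i=2: outside box; Z[2]=0
i=3: outside box; Z[3]=3 scan→box=[3,6)
i=4: min(r-i=2, Z[1]=0)=0; Z[4]=0
i=5: min(r-i=1, Z[2]=0)=0; Z[5]=0
i=6: outside box; Z[6]=0
i=7: outside box; Z[7]=0
i=8: outside box; Z[8]=0
i=9: outside box; Z[9]=0
i=10: outside box; Z[10]=0
i=11: outside box; Z[11]=0
i=12: outside box; Z[12]=1 scan→box=[12,13)
i=13: outside box; Z[13]=0
i=14: outside box; Z[14]=0
i=15: outside box; Z[15]=3 scan→box=[15,18)
i=16: min(r-i=2, Z[1]=0)=0; Z[16]=0
i=17: min(r-i=1, Z[2]=0)=0; Z[17]=0
i=18: outside box; Z[18]=0
i=19: outside box; Z[19]=0
i=20: outside box; Z[20]=0
i=21: outside box; Z[21]=0
i=22: outside box; Z[22]=0
i=23: outside box; Z[23]=0
i=24: outside box; Z[24]=0
i=25: outside box; Z[25]=0
i=26: outside box; Z[26]=0
i=27: outside box; Z[27]=1 scan→box=[27,28)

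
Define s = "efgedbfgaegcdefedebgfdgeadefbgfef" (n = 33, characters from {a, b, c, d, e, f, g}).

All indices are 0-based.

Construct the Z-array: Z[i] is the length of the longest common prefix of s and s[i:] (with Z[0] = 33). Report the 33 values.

[33, 0, 0, 1, 0, 0, 0, 0, 0, 1, 0, 0, 0, 2, 0, 1, 0, 1, 0, 0, 0, 0, 0, 1, 0, 0, 2, 0, 0, 0, 0, 2, 0]

Z[0]=33
i=1: fresh scan; Z[1]=0
i=2: fresh scan; Z[2]=0
i=3: fresh scan; Z[3]=1 scan→box=[3,4)
i=4: fresh scan; Z[4]=0
i=5: fresh scan; Z[5]=0
i=6: fresh scan; Z[6]=0
i=7: fresh scan; Z[7]=0
i=8: fresh scan; Z[8]=0
i=9: fresh scan; Z[9]=1 scan→box=[9,10)
i=10: fresh scan; Z[10]=0
i=11: fresh scan; Z[11]=0
i=12: fresh scan; Z[12]=0
i=13: fresh scan; Z[13]=2 scan→box=[13,15)
i=14: min(r-i=1, Z[1]=0)=0; Z[14]=0
i=15: fresh scan; Z[15]=1 scan→box=[15,16)
i=16: fresh scan; Z[16]=0
i=17: fresh scan; Z[17]=1 scan→box=[17,18)
i=18: fresh scan; Z[18]=0
i=19: fresh scan; Z[19]=0
i=20: fresh scan; Z[20]=0
i=21: fresh scan; Z[21]=0
i=22: fresh scan; Z[22]=0
i=23: fresh scan; Z[23]=1 scan→box=[23,24)
i=24: fresh scan; Z[24]=0
i=25: fresh scan; Z[25]=0
i=26: fresh scan; Z[26]=2 scan→box=[26,28)
i=27: min(r-i=1, Z[1]=0)=0; Z[27]=0
i=28: fresh scan; Z[28]=0
i=29: fresh scan; Z[29]=0
i=30: fresh scan; Z[30]=0
i=31: fresh scan; Z[31]=2 scan→box=[31,33)
i=32: min(r-i=1, Z[1]=0)=0; Z[32]=0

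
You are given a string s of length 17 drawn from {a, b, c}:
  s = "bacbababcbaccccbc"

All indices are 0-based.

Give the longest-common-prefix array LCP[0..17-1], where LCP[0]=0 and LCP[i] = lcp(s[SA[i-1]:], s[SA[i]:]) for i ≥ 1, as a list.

rank→(start, suffix):
  0 → (4, 'ababcbaccccbc')
  1 → (6, 'abcbaccccbc')
  2 → (1, 'acbababcbaccccbc')
  3 → (10, 'accccbc')
  4 → (3, 'bababcbaccccbc')
  5 → (5, 'babcbaccccbc')
  6 → (0, 'bacbababcbaccccbc')
  7 → (9, 'baccccbc')
  8 → (15, 'bc')
  9 → (7, 'bcbaccccbc')
  10 → (16, 'c')
  11 → (2, 'cbababcbaccccbc')
  12 → (8, 'cbaccccbc')
  13 → (14, 'cbc')
  14 → (13, 'ccbc')
  15 → (12, 'cccbc')
  16 → (11, 'ccccbc')

SA = [4, 6, 1, 10, 3, 5, 0, 9, 15, 7, 16, 2, 8, 14, 13, 12, 11]
i: (SA[i-1],SA[i]) lcp shared
  1: (4,6) 2 'ab'
  2: (6,1) 1 'a'
  3: (1,10) 2 'ac'
  4: (10,3) 0 ''
  5: (3,5) 3 'bab'
  6: (5,0) 2 'ba'
  7: (0,9) 3 'bac'
  8: (9,15) 1 'b'
  9: (15,7) 2 'bc'
  10: (7,16) 0 ''
  11: (16,2) 1 'c'
  12: (2,8) 3 'cba'
  13: (8,14) 2 'cb'
  14: (14,13) 1 'c'
  15: (13,12) 2 'cc'
  16: (12,11) 3 'ccc'

[0, 2, 1, 2, 0, 3, 2, 3, 1, 2, 0, 1, 3, 2, 1, 2, 3]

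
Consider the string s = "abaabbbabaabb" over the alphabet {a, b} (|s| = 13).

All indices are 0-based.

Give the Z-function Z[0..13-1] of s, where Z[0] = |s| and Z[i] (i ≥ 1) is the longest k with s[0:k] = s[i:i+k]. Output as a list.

[13, 0, 1, 2, 0, 0, 0, 6, 0, 1, 2, 0, 0]

Z[0]=13
i=1: outside box; Z[1]=0
i=2: outside box; Z[2]=1 extend→box=[2,3)
i=3: outside box; Z[3]=2 extend→box=[3,5)
i=4: min(r-i=1, Z[1]=0)=0; Z[4]=0
i=5: outside box; Z[5]=0
i=6: outside box; Z[6]=0
i=7: outside box; Z[7]=6 extend→box=[7,13)
i=8: min(r-i=5, Z[1]=0)=0; Z[8]=0
i=9: min(r-i=4, Z[2]=1)=1; Z[9]=1
i=10: min(r-i=3, Z[3]=2)=2; Z[10]=2
i=11: min(r-i=2, Z[4]=0)=0; Z[11]=0
i=12: min(r-i=1, Z[5]=0)=0; Z[12]=0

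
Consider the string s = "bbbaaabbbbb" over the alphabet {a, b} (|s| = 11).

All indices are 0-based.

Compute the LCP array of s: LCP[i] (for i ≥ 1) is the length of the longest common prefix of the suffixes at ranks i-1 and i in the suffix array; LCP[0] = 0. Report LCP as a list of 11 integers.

rank→(start, suffix):
  0 → (3, 'aaabbbbb')
  1 → (4, 'aabbbbb')
  2 → (5, 'abbbbb')
  3 → (10, 'b')
  4 → (2, 'baaabbbbb')
  5 → (9, 'bb')
  6 → (1, 'bbaaabbbbb')
  7 → (8, 'bbb')
  8 → (0, 'bbbaaabbbbb')
  9 → (7, 'bbbb')
  10 → (6, 'bbbbb')

SA = [3, 4, 5, 10, 2, 9, 1, 8, 0, 7, 6]
[i] adj suffixes → lcp
  [1] 3/4 → 2 ('aa')
  [2] 4/5 → 1 ('a')
  [3] 5/10 → 0 ('')
  [4] 10/2 → 1 ('b')
  [5] 2/9 → 1 ('b')
  [6] 9/1 → 2 ('bb')
  [7] 1/8 → 2 ('bb')
  [8] 8/0 → 3 ('bbb')
  [9] 0/7 → 3 ('bbb')
  [10] 7/6 → 4 ('bbbb')

[0, 2, 1, 0, 1, 1, 2, 2, 3, 3, 4]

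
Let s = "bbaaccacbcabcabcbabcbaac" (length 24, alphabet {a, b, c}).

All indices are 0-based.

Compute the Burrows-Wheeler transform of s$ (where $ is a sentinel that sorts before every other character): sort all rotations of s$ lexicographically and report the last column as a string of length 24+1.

rank  rotation                   last
    0  $bbaaccacbcabcabcbabcbaac  c
    1  aac$bbaaccacbcabcabcbabcb  b
    2  aaccacbcabcabcbabcbaac$bb  b
    3  abcabcbabcbaac$bbaaccacbc  c
    4  abcbaac$bbaaccacbcabcabcb  b
    5  abcbabcbaac$bbaaccacbcabc  c
    6  ac$bbaaccacbcabcabcbabcba  a
    7  acbcabcabcbabcbaac$bbaacc  c
    8  accacbcabcabcbabcbaac$bba  a
    9  baac$bbaaccacbcabcabcbabc  c
   10  baaccacbcabcabcbabcbaac$b  b
   11  babcbaac$bbaaccacbcabcabc  c
   12  bbaaccacbcabcabcbabcbaac$  $
   13  bcabcabcbabcbaac$bbaaccac  c
   14  bcabcbabcbaac$bbaaccacbca  a
   15  bcbaac$bbaaccacbcabcabcba  a
   16  bcbabcbaac$bbaaccacbcabca  a
   17  c$bbaaccacbcabcabcbabcbaa  a
   18  cabcabcbabcbaac$bbaaccacb  b
   19  cabcbabcbaac$bbaaccacbcab  b
   20  cacbcabcabcbabcbaac$bbaac  c
   21  cbaac$bbaaccacbcabcabcbab  b
   22  cbabcbaac$bbaaccacbcabcab  b
   23  cbcabcabcbabcbaac$bbaacca  a
   24  ccacbcabcabcbabcbaac$bbaa  a

cbbcbcacacbc$caaaabbcbbaa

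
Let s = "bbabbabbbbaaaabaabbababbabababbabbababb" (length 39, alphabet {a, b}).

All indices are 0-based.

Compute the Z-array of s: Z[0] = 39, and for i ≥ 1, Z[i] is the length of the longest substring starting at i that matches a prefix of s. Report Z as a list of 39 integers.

Z[0]=39
i=1: i≥r, start 0; Z[1]=1 grow→box=[1,2)
i=2: i≥r, start 0; Z[2]=0
i=3: i≥r, start 0; Z[3]=5 grow→box=[3,8)
i=4: min(r-i=4, Z[1]=1)=1; Z[4]=1
i=5: min(r-i=3, Z[2]=0)=0; Z[5]=0
i=6: min(r-i=2, Z[3]=5)=2; Z[6]=2
i=7: min(r-i=1, Z[4]=1)=1; Z[7]=2 grow→box=[7,9)
i=8: min(r-i=1, Z[1]=1)=1; Z[8]=3 grow→box=[8,11)
i=9: min(r-i=2, Z[1]=1)=1; Z[9]=1
i=10: min(r-i=1, Z[2]=0)=0; Z[10]=0
i=11: i≥r, start 0; Z[11]=0
i=12: i≥r, start 0; Z[12]=0
i=13: i≥r, start 0; Z[13]=0
i=14: i≥r, start 0; Z[14]=1 grow→box=[14,15)
i=15: i≥r, start 0; Z[15]=0
i=16: i≥r, start 0; Z[16]=0
i=17: i≥r, start 0; Z[17]=4 grow→box=[17,21)
i=18: min(r-i=3, Z[1]=1)=1; Z[18]=1
i=19: min(r-i=2, Z[2]=0)=0; Z[19]=0
i=20: min(r-i=1, Z[3]=5)=1; Z[20]=1
i=21: i≥r, start 0; Z[21]=0
i=22: i≥r, start 0; Z[22]=4 grow→box=[22,26)
i=23: min(r-i=3, Z[1]=1)=1; Z[23]=1
i=24: min(r-i=2, Z[2]=0)=0; Z[24]=0
i=25: min(r-i=1, Z[3]=5)=1; Z[25]=1
i=26: i≥r, start 0; Z[26]=0
i=27: i≥r, start 0; Z[27]=1 grow→box=[27,28)
i=28: i≥r, start 0; Z[28]=0
i=29: i≥r, start 0; Z[29]=7 grow→box=[29,36)
i=30: min(r-i=6, Z[1]=1)=1; Z[30]=1
i=31: min(r-i=5, Z[2]=0)=0; Z[31]=0
i=32: min(r-i=4, Z[3]=5)=4; Z[32]=4
i=33: min(r-i=3, Z[4]=1)=1; Z[33]=1
i=34: min(r-i=2, Z[5]=0)=0; Z[34]=0
i=35: min(r-i=1, Z[6]=2)=1; Z[35]=1
i=36: i≥r, start 0; Z[36]=0
i=37: i≥r, start 0; Z[37]=2 grow→box=[37,39)
i=38: min(r-i=1, Z[1]=1)=1; Z[38]=1

[39, 1, 0, 5, 1, 0, 2, 2, 3, 1, 0, 0, 0, 0, 1, 0, 0, 4, 1, 0, 1, 0, 4, 1, 0, 1, 0, 1, 0, 7, 1, 0, 4, 1, 0, 1, 0, 2, 1]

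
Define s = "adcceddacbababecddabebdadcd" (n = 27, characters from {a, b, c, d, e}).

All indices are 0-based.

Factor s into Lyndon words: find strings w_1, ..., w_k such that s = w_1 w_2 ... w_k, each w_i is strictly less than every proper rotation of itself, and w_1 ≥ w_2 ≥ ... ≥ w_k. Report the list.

["adccedd", "acb", "ababecddabebdadcd"]

emit factor 1: 'adccedd' (i=0, period=7)
emit factor 2: 'acb' (i=7, period=3)
emit factor 3: 'ababecddabebdadcd' (i=10, period=17)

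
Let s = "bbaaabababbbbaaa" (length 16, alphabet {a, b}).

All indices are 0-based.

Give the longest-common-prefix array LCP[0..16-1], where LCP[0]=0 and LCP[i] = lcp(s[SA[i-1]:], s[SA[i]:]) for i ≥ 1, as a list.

rank→(start, suffix):
  0 → (15, 'a')
  1 → (14, 'aa')
  2 → (13, 'aaa')
  3 → (2, 'aaabababbbbaaa')
  4 → (3, 'aabababbbbaaa')
  5 → (4, 'abababbbbaaa')
  6 → (6, 'ababbbbaaa')
  7 → (8, 'abbbbaaa')
  8 → (12, 'baaa')
  9 → (1, 'baaabababbbbaaa')
  10 → (5, 'bababbbbaaa')
  11 → (7, 'babbbbaaa')
  12 → (11, 'bbaaa')
  13 → (0, 'bbaaabababbbbaaa')
  14 → (10, 'bbbaaa')
  15 → (9, 'bbbbaaa')

SA = [15, 14, 13, 2, 3, 4, 6, 8, 12, 1, 5, 7, 11, 0, 10, 9]
i: (SA[i-1],SA[i]) lcp shared
  1: (15,14) 1 'a'
  2: (14,13) 2 'aa'
  3: (13,2) 3 'aaa'
  4: (2,3) 2 'aa'
  5: (3,4) 1 'a'
  6: (4,6) 4 'abab'
  7: (6,8) 2 'ab'
  8: (8,12) 0 ''
  9: (12,1) 4 'baaa'
  10: (1,5) 2 'ba'
  11: (5,7) 3 'bab'
  12: (7,11) 1 'b'
  13: (11,0) 5 'bbaaa'
  14: (0,10) 2 'bb'
  15: (10,9) 3 'bbb'

[0, 1, 2, 3, 2, 1, 4, 2, 0, 4, 2, 3, 1, 5, 2, 3]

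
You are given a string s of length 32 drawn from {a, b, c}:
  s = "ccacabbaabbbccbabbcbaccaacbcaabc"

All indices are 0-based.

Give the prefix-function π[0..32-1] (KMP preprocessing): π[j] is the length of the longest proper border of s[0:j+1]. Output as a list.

π[0] = 0
j=1 s[j]='c': π[1]=1 (border 'c')
j=2 s[j]='a': k: 1→0; π[2]=0 (border '')
j=3 s[j]='c': π[3]=1 (border 'c')
j=4 s[j]='a': k: 1→0; π[4]=0 (border '')
j=5 s[j]='b': π[5]=0 (border '')
j=6 s[j]='b': π[6]=0 (border '')
j=7 s[j]='a': π[7]=0 (border '')
j=8 s[j]='a': π[8]=0 (border '')
j=9 s[j]='b': π[9]=0 (border '')
j=10 s[j]='b': π[10]=0 (border '')
j=11 s[j]='b': π[11]=0 (border '')
j=12 s[j]='c': π[12]=1 (border 'c')
j=13 s[j]='c': π[13]=2 (border 'cc')
j=14 s[j]='b': k: 2→1→0; π[14]=0 (border '')
j=15 s[j]='a': π[15]=0 (border '')
j=16 s[j]='b': π[16]=0 (border '')
j=17 s[j]='b': π[17]=0 (border '')
j=18 s[j]='c': π[18]=1 (border 'c')
j=19 s[j]='b': k: 1→0; π[19]=0 (border '')
j=20 s[j]='a': π[20]=0 (border '')
j=21 s[j]='c': π[21]=1 (border 'c')
j=22 s[j]='c': π[22]=2 (border 'cc')
j=23 s[j]='a': π[23]=3 (border 'cca')
j=24 s[j]='a': k: 3→0; π[24]=0 (border '')
j=25 s[j]='c': π[25]=1 (border 'c')
j=26 s[j]='b': k: 1→0; π[26]=0 (border '')
j=27 s[j]='c': π[27]=1 (border 'c')
j=28 s[j]='a': k: 1→0; π[28]=0 (border '')
j=29 s[j]='a': π[29]=0 (border '')
j=30 s[j]='b': π[30]=0 (border '')
j=31 s[j]='c': π[31]=1 (border 'c')

[0, 1, 0, 1, 0, 0, 0, 0, 0, 0, 0, 0, 1, 2, 0, 0, 0, 0, 1, 0, 0, 1, 2, 3, 0, 1, 0, 1, 0, 0, 0, 1]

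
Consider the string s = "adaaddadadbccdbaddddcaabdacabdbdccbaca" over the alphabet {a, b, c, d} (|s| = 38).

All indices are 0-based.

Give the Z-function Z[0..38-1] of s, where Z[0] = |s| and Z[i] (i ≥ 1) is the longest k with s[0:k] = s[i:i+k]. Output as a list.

Z[0]=38
i=1: i≥r, start 0; Z[1]=0
i=2: i≥r, start 0; Z[2]=1 scan→box=[2,3)
i=3: i≥r, start 0; Z[3]=2 scan→box=[3,5)
i=4: min(r-i=1, Z[1]=0)=0; Z[4]=0
i=5: i≥r, start 0; Z[5]=0
i=6: i≥r, start 0; Z[6]=3 scan→box=[6,9)
i=7: min(r-i=2, Z[1]=0)=0; Z[7]=0
i=8: min(r-i=1, Z[2]=1)=1; Z[8]=2 scan→box=[8,10)
i=9: min(r-i=1, Z[1]=0)=0; Z[9]=0
i=10: i≥r, start 0; Z[10]=0
i=11: i≥r, start 0; Z[11]=0
i=12: i≥r, start 0; Z[12]=0
i=13: i≥r, start 0; Z[13]=0
i=14: i≥r, start 0; Z[14]=0
i=15: i≥r, start 0; Z[15]=2 scan→box=[15,17)
i=16: min(r-i=1, Z[1]=0)=0; Z[16]=0
i=17: i≥r, start 0; Z[17]=0
i=18: i≥r, start 0; Z[18]=0
i=19: i≥r, start 0; Z[19]=0
i=20: i≥r, start 0; Z[20]=0
i=21: i≥r, start 0; Z[21]=1 scan→box=[21,22)
i=22: i≥r, start 0; Z[22]=1 scan→box=[22,23)
i=23: i≥r, start 0; Z[23]=0
i=24: i≥r, start 0; Z[24]=0
i=25: i≥r, start 0; Z[25]=1 scan→box=[25,26)
i=26: i≥r, start 0; Z[26]=0
i=27: i≥r, start 0; Z[27]=1 scan→box=[27,28)
i=28: i≥r, start 0; Z[28]=0
i=29: i≥r, start 0; Z[29]=0
i=30: i≥r, start 0; Z[30]=0
i=31: i≥r, start 0; Z[31]=0
i=32: i≥r, start 0; Z[32]=0
i=33: i≥r, start 0; Z[33]=0
i=34: i≥r, start 0; Z[34]=0
i=35: i≥r, start 0; Z[35]=1 scan→box=[35,36)
i=36: i≥r, start 0; Z[36]=0
i=37: i≥r, start 0; Z[37]=1 scan→box=[37,38)

[38, 0, 1, 2, 0, 0, 3, 0, 2, 0, 0, 0, 0, 0, 0, 2, 0, 0, 0, 0, 0, 1, 1, 0, 0, 1, 0, 1, 0, 0, 0, 0, 0, 0, 0, 1, 0, 1]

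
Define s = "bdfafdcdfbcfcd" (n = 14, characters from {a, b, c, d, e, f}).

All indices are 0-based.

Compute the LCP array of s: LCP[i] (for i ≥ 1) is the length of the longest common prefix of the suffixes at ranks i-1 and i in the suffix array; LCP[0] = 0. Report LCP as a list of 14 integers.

sorted suffixes:
  #0 SA[0]=3  'afdcdfbcfcd'
  #1 SA[1]=9  'bcfcd'
  #2 SA[2]=0  'bdfafdcdfbcfcd'
  #3 SA[3]=12  'cd'
  #4 SA[4]=6  'cdfbcfcd'
  #5 SA[5]=10  'cfcd'
  #6 SA[6]=13  'd'
  #7 SA[7]=5  'dcdfbcfcd'
  #8 SA[8]=1  'dfafdcdfbcfcd'
  #9 SA[9]=7  'dfbcfcd'
  #10 SA[10]=2  'fafdcdfbcfcd'
  #11 SA[11]=8  'fbcfcd'
  #12 SA[12]=11  'fcd'
  #13 SA[13]=4  'fdcdfbcfcd'

SA = [3, 9, 0, 12, 6, 10, 13, 5, 1, 7, 2, 8, 11, 4]
i: (SA[i-1],SA[i]) lcp shared
  1: (3,9) 0 ''
  2: (9,0) 1 'b'
  3: (0,12) 0 ''
  4: (12,6) 2 'cd'
  5: (6,10) 1 'c'
  6: (10,13) 0 ''
  7: (13,5) 1 'd'
  8: (5,1) 1 'd'
  9: (1,7) 2 'df'
  10: (7,2) 0 ''
  11: (2,8) 1 'f'
  12: (8,11) 1 'f'
  13: (11,4) 1 'f'

[0, 0, 1, 0, 2, 1, 0, 1, 1, 2, 0, 1, 1, 1]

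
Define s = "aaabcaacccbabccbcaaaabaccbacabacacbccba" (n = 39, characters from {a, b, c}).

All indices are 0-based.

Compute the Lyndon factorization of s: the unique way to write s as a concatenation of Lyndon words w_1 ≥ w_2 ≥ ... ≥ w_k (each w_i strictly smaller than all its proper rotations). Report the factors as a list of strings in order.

emit factor 1: 'aaabcaacccbabccbc' (i=0, period=17)
emit factor 2: 'aaaabaccbacabacacbccb' (i=17, period=21)
emit factor 3: 'a' (i=38, period=1)

["aaabcaacccbabccbc", "aaaabaccbacabacacbccb", "a"]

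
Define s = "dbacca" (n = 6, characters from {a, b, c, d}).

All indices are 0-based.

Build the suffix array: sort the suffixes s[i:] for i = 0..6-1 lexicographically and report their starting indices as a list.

rank | idx | suffix
   0 |   5 | a
   1 |   2 | acca
   2 |   1 | bacca
   3 |   4 | ca
   4 |   3 | cca
   5 |   0 | dbacca

[5, 2, 1, 4, 3, 0]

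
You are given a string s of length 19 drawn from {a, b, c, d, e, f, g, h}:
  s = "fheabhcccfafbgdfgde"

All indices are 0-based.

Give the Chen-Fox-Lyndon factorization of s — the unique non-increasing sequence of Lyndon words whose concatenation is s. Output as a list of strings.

emit factor 1: 'fh' (i=0, period=2)
emit factor 2: 'e' (i=2, period=1)
emit factor 3: 'abhcccfafbgdfgde' (i=3, period=16)

["fh", "e", "abhcccfafbgdfgde"]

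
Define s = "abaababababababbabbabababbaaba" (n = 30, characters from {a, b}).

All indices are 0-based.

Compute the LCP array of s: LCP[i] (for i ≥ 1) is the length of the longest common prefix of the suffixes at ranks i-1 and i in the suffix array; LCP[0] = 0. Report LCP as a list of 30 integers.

rank | idx | suffix
   0 |  29 | a
   1 |  26 | aaba
   2 |   2 | aababababababbabbabababbaaba
   3 |  27 | aba
   4 |   0 | abaababababababbabbabababbaaba
   5 |   3 | ababababababbabbabababbaaba
   6 |   5 | abababababbabbabababbaaba
   7 |   7 | ababababbabbabababbaaba
   8 |  19 | abababbaaba
   9 |   9 | abababbabbabababbaaba
  10 |  21 | ababbaaba
  11 |  11 | ababbabbabababbaaba
  12 |  23 | abbaaba
  13 |  16 | abbabababbaaba
  14 |  13 | abbabbabababbaaba
  15 |  28 | ba
  16 |  25 | baaba
  17 |   1 | baababababababbabbabababbaaba
  18 |   4 | babababababbabbabababbaaba
  19 |   6 | bababababbabbabababbaaba
  20 |  18 | babababbaaba
  21 |   8 | babababbabbabababbaaba
  22 |  20 | bababbaaba
  23 |  10 | bababbabbabababbaaba
  24 |  22 | babbaaba
  25 |  15 | babbabababbaaba
  26 |  12 | babbabbabababbaaba
  27 |  24 | bbaaba
  28 |  17 | bbabababbaaba
  29 |  14 | bbabbabababbaaba

SA = [29, 26, 2, 27, 0, 3, 5, 7, 19, 9, 21, 11, 23, 16, 13, 28, 25, 1, 4, 6, 18, 8, 20, 10, 22, 15, 12, 24, 17, 14]
[i] adj suffixes → lcp
  [1] 29/26 → 1 ('a')
  [2] 26/2 → 4 ('aaba')
  [3] 2/27 → 1 ('a')
  [4] 27/0 → 3 ('aba')
  [5] 0/3 → 3 ('aba')
  [6] 3/5 → 10 ('ababababab')
  [7] 5/7 → 8 ('abababab')
  [8] 7/19 → 6 ('ababab')
  [9] 19/9 → 8 ('abababba')
  [10] 9/21 → 4 ('abab')
  [11] 21/11 → 6 ('ababba')
  [12] 11/23 → 2 ('ab')
  [13] 23/16 → 4 ('abba')
  [14] 16/13 → 5 ('abbab')
  [15] 13/28 → 0 ('')
  [16] 28/25 → 2 ('ba')
  [17] 25/1 → 5 ('baaba')
  [18] 1/4 → 2 ('ba')
  [19] 4/6 → 9 ('babababab')
  [20] 6/18 → 7 ('bababab')
  [21] 18/8 → 9 ('babababba')
  [22] 8/20 → 5 ('babab')
  [23] 20/10 → 7 ('bababba')
  [24] 10/22 → 3 ('bab')
  [25] 22/15 → 5 ('babba')
  [26] 15/12 → 6 ('babbab')
  [27] 12/24 → 1 ('b')
  [28] 24/17 → 3 ('bba')
  [29] 17/14 → 4 ('bbab')

[0, 1, 4, 1, 3, 3, 10, 8, 6, 8, 4, 6, 2, 4, 5, 0, 2, 5, 2, 9, 7, 9, 5, 7, 3, 5, 6, 1, 3, 4]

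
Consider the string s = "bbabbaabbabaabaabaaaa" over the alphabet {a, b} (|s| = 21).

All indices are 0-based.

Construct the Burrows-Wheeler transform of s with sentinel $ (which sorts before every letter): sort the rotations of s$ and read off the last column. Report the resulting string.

rank  rotation                last
    0  $bbabbaabbabaabaabaaaa  a
    1  a$bbabbaabbabaabaabaaa  a
    2  aa$bbabbaabbabaabaabaa  a
    3  aaa$bbabbaabbabaabaaba  a
    4  aaaa$bbabbaabbabaabaab  b
    5  aabaaaa$bbabbaabbabaab  b
    6  aabaabaaaa$bbabbaabbab  b
    7  aabbabaabaabaaaa$bbabb  b
    8  abaaaa$bbabbaabbabaaba  a
    9  abaabaaaa$bbabbaabbaba  a
   10  abaabaabaaaa$bbabbaabb  b
   11  abbaabbabaabaabaaaa$bb  b
   12  abbabaabaabaaaa$bbabba  a
   13  baaaa$bbabbaabbabaabaa  a
   14  baabaaaa$bbabbaabbabaa  a
   15  baabaabaaaa$bbabbaabba  a
   16  baabbabaabaabaaaa$bbab  b
   17  babaabaabaaaa$bbabbaab  b
   18  babbaabbabaabaabaaaa$b  b
   19  bbaabbabaabaabaaaa$bba  a
   20  bbabaabaabaaaa$bbabbaa  a
   21  bbabbaabbabaabaabaaaa$  $

aaaabbbbaabbaaaabbbaa$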